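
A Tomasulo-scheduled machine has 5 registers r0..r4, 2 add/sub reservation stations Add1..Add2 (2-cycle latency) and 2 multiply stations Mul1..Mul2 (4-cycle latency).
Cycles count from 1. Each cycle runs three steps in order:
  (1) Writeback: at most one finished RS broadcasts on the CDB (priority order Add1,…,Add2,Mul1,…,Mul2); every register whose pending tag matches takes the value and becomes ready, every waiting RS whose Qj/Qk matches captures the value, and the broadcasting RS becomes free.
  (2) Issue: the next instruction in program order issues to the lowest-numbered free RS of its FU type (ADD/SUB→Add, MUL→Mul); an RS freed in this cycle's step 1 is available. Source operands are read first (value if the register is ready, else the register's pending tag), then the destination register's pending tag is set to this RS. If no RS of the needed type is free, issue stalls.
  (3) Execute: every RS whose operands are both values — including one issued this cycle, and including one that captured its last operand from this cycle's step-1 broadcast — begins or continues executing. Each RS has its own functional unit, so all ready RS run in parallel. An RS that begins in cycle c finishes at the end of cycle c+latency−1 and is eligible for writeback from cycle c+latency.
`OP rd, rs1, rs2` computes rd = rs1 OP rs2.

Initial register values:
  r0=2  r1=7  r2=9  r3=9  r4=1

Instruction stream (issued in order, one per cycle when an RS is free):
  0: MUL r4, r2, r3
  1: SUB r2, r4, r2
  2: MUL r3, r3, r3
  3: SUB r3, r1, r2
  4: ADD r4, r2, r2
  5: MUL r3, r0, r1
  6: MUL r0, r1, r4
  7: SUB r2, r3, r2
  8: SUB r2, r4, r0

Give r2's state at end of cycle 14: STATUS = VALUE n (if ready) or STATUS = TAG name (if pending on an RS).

STATUS = TAG Add2

  c1: issue MUL r4<-Mul1  regs: r0:2,r1:7,r2:9,r3:9,r4:Mul1
  c2: issue SUB r2<-Add1  regs: r0:2,r1:7,r2:Add1,r3:9,r4:Mul1
  c3: issue MUL r3<-Mul2  regs: r0:2,r1:7,r2:Add1,r3:Mul2,r4:Mul1
  c4: issue SUB r3<-Add2  regs: r0:2,r1:7,r2:Add1,r3:Add2,r4:Mul1
  c5: CDB Mul1=81; stall  regs: r0:2,r1:7,r2:Add1,r3:Add2,r4:81
  c6: stall  regs: r0:2,r1:7,r2:Add1,r3:Add2,r4:81
  c7: CDB Add1=72; issue ADD r4<-Add1  regs: r0:2,r1:7,r2:72,r3:Add2,r4:Add1
  c8: CDB Mul2=81; issue MUL r3<-Mul1  regs: r0:2,r1:7,r2:72,r3:Mul1,r4:Add1
  c9: CDB Add1=144; issue MUL r0<-Mul2  regs: r0:Mul2,r1:7,r2:72,r3:Mul1,r4:144
  c10: CDB Add2=-65; issue SUB r2<-Add1  regs: r0:Mul2,r1:7,r2:Add1,r3:Mul1,r4:144
  c11: issue SUB r2<-Add2  regs: r0:Mul2,r1:7,r2:Add2,r3:Mul1,r4:144
  c12: CDB Mul1=14  regs: r0:Mul2,r1:7,r2:Add2,r3:14,r4:144
  c13: CDB Mul2=1008  regs: r0:1008,r1:7,r2:Add2,r3:14,r4:144
  c14: CDB Add1=-58  regs: r0:1008,r1:7,r2:Add2,r3:14,r4:144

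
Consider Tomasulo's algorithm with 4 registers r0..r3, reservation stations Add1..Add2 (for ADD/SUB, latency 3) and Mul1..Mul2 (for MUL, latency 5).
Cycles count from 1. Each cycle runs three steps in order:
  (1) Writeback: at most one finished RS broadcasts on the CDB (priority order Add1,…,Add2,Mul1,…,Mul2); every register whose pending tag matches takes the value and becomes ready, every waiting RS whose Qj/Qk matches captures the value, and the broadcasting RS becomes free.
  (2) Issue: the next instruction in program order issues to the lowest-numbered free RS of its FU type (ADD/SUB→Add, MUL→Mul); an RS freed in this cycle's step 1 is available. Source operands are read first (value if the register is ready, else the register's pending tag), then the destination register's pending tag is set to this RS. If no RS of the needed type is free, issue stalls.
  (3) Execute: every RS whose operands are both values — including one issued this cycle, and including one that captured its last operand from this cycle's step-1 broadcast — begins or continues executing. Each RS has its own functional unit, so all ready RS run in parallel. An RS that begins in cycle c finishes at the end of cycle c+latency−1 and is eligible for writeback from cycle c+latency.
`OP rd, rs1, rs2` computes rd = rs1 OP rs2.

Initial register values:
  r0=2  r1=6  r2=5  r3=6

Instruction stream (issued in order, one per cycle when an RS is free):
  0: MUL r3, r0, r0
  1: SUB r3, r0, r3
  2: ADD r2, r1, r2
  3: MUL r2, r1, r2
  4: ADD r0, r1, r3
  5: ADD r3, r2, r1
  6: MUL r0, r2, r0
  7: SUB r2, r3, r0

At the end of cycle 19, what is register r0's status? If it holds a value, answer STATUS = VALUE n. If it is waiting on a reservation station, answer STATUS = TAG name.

cycle 1: issue MUL r3<-Mul1 // r0:2,r1:6,r2:5,r3:Mul1
cycle 2: issue SUB r3<-Add1 // r0:2,r1:6,r2:5,r3:Add1
cycle 3: issue ADD r2<-Add2 // r0:2,r1:6,r2:Add2,r3:Add1
cycle 4: issue MUL r2<-Mul2 // r0:2,r1:6,r2:Mul2,r3:Add1
cycle 5: stall // r0:2,r1:6,r2:Mul2,r3:Add1
cycle 6: CDB Add2=11; issue ADD r0<-Add2 // r0:Add2,r1:6,r2:Mul2,r3:Add1
cycle 7: CDB Mul1=4; stall // r0:Add2,r1:6,r2:Mul2,r3:Add1
cycle 8: stall // r0:Add2,r1:6,r2:Mul2,r3:Add1
cycle 9: stall // r0:Add2,r1:6,r2:Mul2,r3:Add1
cycle 10: CDB Add1=-2; issue ADD r3<-Add1 // r0:Add2,r1:6,r2:Mul2,r3:Add1
cycle 11: CDB Mul2=66; issue MUL r0<-Mul1 // r0:Mul1,r1:6,r2:66,r3:Add1
cycle 12: stall // r0:Mul1,r1:6,r2:66,r3:Add1
cycle 13: CDB Add2=4; issue SUB r2<-Add2 // r0:Mul1,r1:6,r2:Add2,r3:Add1
cycle 14: CDB Add1=72 // r0:Mul1,r1:6,r2:Add2,r3:72
cycle 15: - // r0:Mul1,r1:6,r2:Add2,r3:72
cycle 16: - // r0:Mul1,r1:6,r2:Add2,r3:72
cycle 17: - // r0:Mul1,r1:6,r2:Add2,r3:72
cycle 18: CDB Mul1=264 // r0:264,r1:6,r2:Add2,r3:72
cycle 19: - // r0:264,r1:6,r2:Add2,r3:72

STATUS = VALUE 264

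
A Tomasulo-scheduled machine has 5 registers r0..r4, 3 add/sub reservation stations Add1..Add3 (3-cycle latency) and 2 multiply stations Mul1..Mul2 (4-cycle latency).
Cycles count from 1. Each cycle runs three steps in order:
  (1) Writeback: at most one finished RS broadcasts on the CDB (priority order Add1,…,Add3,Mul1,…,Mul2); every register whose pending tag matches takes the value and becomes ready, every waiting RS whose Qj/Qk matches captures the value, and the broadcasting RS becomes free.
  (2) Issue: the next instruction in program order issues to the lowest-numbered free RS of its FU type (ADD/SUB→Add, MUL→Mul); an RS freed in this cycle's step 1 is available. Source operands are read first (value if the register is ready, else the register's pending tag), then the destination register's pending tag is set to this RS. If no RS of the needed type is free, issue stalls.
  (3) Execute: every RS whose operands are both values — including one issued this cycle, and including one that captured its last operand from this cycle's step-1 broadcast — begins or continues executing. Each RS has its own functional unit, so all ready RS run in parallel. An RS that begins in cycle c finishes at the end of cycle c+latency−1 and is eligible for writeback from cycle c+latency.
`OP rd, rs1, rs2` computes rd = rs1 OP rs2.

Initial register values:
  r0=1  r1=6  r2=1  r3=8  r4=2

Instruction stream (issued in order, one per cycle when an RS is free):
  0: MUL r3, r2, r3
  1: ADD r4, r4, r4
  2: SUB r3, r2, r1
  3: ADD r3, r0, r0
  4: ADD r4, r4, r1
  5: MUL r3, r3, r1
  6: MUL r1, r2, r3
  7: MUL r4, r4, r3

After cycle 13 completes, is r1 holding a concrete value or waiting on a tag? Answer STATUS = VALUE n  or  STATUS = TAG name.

STATUS = TAG Mul1

  c1: issue MUL r3<-Mul1  regs: r0:1,r1:6,r2:1,r3:Mul1,r4:2
  c2: issue ADD r4<-Add1  regs: r0:1,r1:6,r2:1,r3:Mul1,r4:Add1
  c3: issue SUB r3<-Add2  regs: r0:1,r1:6,r2:1,r3:Add2,r4:Add1
  c4: issue ADD r3<-Add3  regs: r0:1,r1:6,r2:1,r3:Add3,r4:Add1
  c5: CDB Add1=4; issue ADD r4<-Add1  regs: r0:1,r1:6,r2:1,r3:Add3,r4:Add1
  c6: CDB Add2=-5; issue MUL r3<-Mul2  regs: r0:1,r1:6,r2:1,r3:Mul2,r4:Add1
  c7: CDB Add3=2; stall  regs: r0:1,r1:6,r2:1,r3:Mul2,r4:Add1
  c8: CDB Add1=10; stall  regs: r0:1,r1:6,r2:1,r3:Mul2,r4:10
  c9: CDB Mul1=8; issue MUL r1<-Mul1  regs: r0:1,r1:Mul1,r2:1,r3:Mul2,r4:10
  c10: stall  regs: r0:1,r1:Mul1,r2:1,r3:Mul2,r4:10
  c11: CDB Mul2=12; issue MUL r4<-Mul2  regs: r0:1,r1:Mul1,r2:1,r3:12,r4:Mul2
  c12: -  regs: r0:1,r1:Mul1,r2:1,r3:12,r4:Mul2
  c13: -  regs: r0:1,r1:Mul1,r2:1,r3:12,r4:Mul2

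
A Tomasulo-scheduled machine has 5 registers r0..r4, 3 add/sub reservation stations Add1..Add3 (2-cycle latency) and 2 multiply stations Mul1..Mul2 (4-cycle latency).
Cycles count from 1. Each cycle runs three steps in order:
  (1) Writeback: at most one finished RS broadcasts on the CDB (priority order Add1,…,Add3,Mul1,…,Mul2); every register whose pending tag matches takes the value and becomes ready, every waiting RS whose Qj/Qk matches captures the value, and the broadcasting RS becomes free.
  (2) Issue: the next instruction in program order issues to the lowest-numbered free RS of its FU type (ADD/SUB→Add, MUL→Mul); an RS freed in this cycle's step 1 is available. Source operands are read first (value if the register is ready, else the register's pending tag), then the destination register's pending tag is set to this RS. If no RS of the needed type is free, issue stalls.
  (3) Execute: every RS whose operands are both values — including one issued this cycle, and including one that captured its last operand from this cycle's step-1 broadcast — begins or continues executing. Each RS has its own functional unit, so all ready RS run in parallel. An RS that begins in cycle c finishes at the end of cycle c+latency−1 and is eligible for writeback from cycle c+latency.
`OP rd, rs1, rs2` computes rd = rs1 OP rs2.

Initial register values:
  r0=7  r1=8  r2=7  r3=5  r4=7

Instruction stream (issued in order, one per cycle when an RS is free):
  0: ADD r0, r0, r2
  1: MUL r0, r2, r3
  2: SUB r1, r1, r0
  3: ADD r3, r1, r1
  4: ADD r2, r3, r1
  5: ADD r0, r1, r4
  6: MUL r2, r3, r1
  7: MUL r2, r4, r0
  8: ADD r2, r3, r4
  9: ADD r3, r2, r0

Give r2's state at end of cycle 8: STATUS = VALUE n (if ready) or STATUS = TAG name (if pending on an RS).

STATUS = TAG Add3

cycle 1: issue ADD r0<-Add1 // r0:Add1,r1:8,r2:7,r3:5,r4:7
cycle 2: issue MUL r0<-Mul1 // r0:Mul1,r1:8,r2:7,r3:5,r4:7
cycle 3: CDB Add1=14; issue SUB r1<-Add1 // r0:Mul1,r1:Add1,r2:7,r3:5,r4:7
cycle 4: issue ADD r3<-Add2 // r0:Mul1,r1:Add1,r2:7,r3:Add2,r4:7
cycle 5: issue ADD r2<-Add3 // r0:Mul1,r1:Add1,r2:Add3,r3:Add2,r4:7
cycle 6: CDB Mul1=35; stall // r0:35,r1:Add1,r2:Add3,r3:Add2,r4:7
cycle 7: stall // r0:35,r1:Add1,r2:Add3,r3:Add2,r4:7
cycle 8: CDB Add1=-27; issue ADD r0<-Add1 // r0:Add1,r1:-27,r2:Add3,r3:Add2,r4:7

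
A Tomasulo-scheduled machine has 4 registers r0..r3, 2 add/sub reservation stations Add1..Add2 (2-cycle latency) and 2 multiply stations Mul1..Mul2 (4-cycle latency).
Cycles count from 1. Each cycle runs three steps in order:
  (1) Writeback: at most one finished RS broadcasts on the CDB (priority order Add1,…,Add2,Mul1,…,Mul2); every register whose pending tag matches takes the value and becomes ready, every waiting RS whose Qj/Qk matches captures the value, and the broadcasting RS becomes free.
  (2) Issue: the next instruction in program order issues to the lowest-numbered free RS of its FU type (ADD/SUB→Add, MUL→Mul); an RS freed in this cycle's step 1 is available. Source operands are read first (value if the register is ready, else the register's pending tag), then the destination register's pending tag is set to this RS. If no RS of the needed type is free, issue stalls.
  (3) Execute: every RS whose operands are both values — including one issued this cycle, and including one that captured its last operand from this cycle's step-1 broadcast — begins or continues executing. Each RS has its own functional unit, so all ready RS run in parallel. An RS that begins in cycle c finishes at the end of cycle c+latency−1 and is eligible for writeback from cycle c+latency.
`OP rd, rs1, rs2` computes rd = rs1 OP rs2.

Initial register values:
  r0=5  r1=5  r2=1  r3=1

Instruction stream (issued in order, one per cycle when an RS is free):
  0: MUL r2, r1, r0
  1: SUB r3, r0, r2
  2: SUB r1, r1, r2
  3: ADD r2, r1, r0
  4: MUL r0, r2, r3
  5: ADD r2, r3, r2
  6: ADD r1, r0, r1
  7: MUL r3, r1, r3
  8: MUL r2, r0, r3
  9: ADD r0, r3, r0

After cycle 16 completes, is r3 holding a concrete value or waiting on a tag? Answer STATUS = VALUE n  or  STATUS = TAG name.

STATUS = TAG Mul2

cycle 1: issue MUL r2<-Mul1 // r0:5,r1:5,r2:Mul1,r3:1
cycle 2: issue SUB r3<-Add1 // r0:5,r1:5,r2:Mul1,r3:Add1
cycle 3: issue SUB r1<-Add2 // r0:5,r1:Add2,r2:Mul1,r3:Add1
cycle 4: stall // r0:5,r1:Add2,r2:Mul1,r3:Add1
cycle 5: CDB Mul1=25; stall // r0:5,r1:Add2,r2:25,r3:Add1
cycle 6: stall // r0:5,r1:Add2,r2:25,r3:Add1
cycle 7: CDB Add1=-20; issue ADD r2<-Add1 // r0:5,r1:Add2,r2:Add1,r3:-20
cycle 8: CDB Add2=-20; issue MUL r0<-Mul1 // r0:Mul1,r1:-20,r2:Add1,r3:-20
cycle 9: issue ADD r2<-Add2 // r0:Mul1,r1:-20,r2:Add2,r3:-20
cycle 10: CDB Add1=-15; issue ADD r1<-Add1 // r0:Mul1,r1:Add1,r2:Add2,r3:-20
cycle 11: issue MUL r3<-Mul2 // r0:Mul1,r1:Add1,r2:Add2,r3:Mul2
cycle 12: CDB Add2=-35; stall // r0:Mul1,r1:Add1,r2:-35,r3:Mul2
cycle 13: stall // r0:Mul1,r1:Add1,r2:-35,r3:Mul2
cycle 14: CDB Mul1=300; issue MUL r2<-Mul1 // r0:300,r1:Add1,r2:Mul1,r3:Mul2
cycle 15: issue ADD r0<-Add2 // r0:Add2,r1:Add1,r2:Mul1,r3:Mul2
cycle 16: CDB Add1=280 // r0:Add2,r1:280,r2:Mul1,r3:Mul2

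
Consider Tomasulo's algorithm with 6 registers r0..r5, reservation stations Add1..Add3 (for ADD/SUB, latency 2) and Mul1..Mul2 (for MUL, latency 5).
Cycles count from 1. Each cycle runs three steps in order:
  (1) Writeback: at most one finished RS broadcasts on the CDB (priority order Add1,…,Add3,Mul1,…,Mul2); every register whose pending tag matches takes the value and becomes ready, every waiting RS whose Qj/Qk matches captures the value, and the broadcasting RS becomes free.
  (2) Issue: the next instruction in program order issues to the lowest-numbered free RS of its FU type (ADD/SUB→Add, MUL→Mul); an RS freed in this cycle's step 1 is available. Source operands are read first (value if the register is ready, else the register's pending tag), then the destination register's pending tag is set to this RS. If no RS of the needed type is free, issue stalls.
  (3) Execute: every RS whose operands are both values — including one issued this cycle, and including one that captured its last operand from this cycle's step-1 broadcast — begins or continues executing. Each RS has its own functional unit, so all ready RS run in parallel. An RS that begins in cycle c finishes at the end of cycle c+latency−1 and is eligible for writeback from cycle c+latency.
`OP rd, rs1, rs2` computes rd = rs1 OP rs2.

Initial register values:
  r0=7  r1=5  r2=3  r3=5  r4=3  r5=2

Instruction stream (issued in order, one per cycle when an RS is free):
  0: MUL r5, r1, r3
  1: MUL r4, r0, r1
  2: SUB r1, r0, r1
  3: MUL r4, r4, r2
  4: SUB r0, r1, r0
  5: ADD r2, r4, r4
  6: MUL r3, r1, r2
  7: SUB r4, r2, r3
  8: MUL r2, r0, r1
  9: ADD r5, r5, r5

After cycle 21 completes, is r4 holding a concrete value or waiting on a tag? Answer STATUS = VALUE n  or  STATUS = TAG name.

c1: issue MUL r5<-Mul1 | r0:7,r1:5,r2:3,r3:5,r4:3,r5:Mul1
c2: issue MUL r4<-Mul2 | r0:7,r1:5,r2:3,r3:5,r4:Mul2,r5:Mul1
c3: issue SUB r1<-Add1 | r0:7,r1:Add1,r2:3,r3:5,r4:Mul2,r5:Mul1
c4: stall | r0:7,r1:Add1,r2:3,r3:5,r4:Mul2,r5:Mul1
c5: CDB Add1=2; stall | r0:7,r1:2,r2:3,r3:5,r4:Mul2,r5:Mul1
c6: CDB Mul1=25; issue MUL r4<-Mul1 | r0:7,r1:2,r2:3,r3:5,r4:Mul1,r5:25
c7: CDB Mul2=35; issue SUB r0<-Add1 | r0:Add1,r1:2,r2:3,r3:5,r4:Mul1,r5:25
c8: issue ADD r2<-Add2 | r0:Add1,r1:2,r2:Add2,r3:5,r4:Mul1,r5:25
c9: CDB Add1=-5; issue MUL r3<-Mul2 | r0:-5,r1:2,r2:Add2,r3:Mul2,r4:Mul1,r5:25
c10: issue SUB r4<-Add1 | r0:-5,r1:2,r2:Add2,r3:Mul2,r4:Add1,r5:25
c11: stall | r0:-5,r1:2,r2:Add2,r3:Mul2,r4:Add1,r5:25
c12: CDB Mul1=105; issue MUL r2<-Mul1 | r0:-5,r1:2,r2:Mul1,r3:Mul2,r4:Add1,r5:25
c13: issue ADD r5<-Add3 | r0:-5,r1:2,r2:Mul1,r3:Mul2,r4:Add1,r5:Add3
c14: CDB Add2=210 | r0:-5,r1:2,r2:Mul1,r3:Mul2,r4:Add1,r5:Add3
c15: CDB Add3=50 | r0:-5,r1:2,r2:Mul1,r3:Mul2,r4:Add1,r5:50
c16: - | r0:-5,r1:2,r2:Mul1,r3:Mul2,r4:Add1,r5:50
c17: CDB Mul1=-10 | r0:-5,r1:2,r2:-10,r3:Mul2,r4:Add1,r5:50
c18: - | r0:-5,r1:2,r2:-10,r3:Mul2,r4:Add1,r5:50
c19: CDB Mul2=420 | r0:-5,r1:2,r2:-10,r3:420,r4:Add1,r5:50
c20: - | r0:-5,r1:2,r2:-10,r3:420,r4:Add1,r5:50
c21: CDB Add1=-210 | r0:-5,r1:2,r2:-10,r3:420,r4:-210,r5:50

STATUS = VALUE -210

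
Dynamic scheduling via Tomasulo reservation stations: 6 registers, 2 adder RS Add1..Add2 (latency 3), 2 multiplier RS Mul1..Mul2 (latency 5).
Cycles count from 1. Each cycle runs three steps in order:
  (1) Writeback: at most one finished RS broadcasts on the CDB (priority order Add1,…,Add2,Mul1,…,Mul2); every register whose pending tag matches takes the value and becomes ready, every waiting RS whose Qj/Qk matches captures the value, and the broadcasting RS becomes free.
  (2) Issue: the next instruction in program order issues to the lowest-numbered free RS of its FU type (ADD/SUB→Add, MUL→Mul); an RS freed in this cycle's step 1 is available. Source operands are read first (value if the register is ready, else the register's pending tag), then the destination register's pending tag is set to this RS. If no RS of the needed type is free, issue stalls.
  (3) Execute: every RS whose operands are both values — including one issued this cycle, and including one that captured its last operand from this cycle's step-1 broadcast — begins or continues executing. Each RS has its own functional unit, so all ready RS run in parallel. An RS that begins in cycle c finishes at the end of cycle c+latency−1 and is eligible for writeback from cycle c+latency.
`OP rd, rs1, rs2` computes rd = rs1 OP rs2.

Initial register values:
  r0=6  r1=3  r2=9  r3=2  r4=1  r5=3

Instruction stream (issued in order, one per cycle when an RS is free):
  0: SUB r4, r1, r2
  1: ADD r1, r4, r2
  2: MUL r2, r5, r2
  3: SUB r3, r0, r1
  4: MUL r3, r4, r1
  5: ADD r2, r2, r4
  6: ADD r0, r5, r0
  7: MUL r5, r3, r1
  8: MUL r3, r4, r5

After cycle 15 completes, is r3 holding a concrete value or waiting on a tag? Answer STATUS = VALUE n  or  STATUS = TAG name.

STATUS = TAG Mul2

cycle 1: issue SUB r4<-Add1 // r0:6,r1:3,r2:9,r3:2,r4:Add1,r5:3
cycle 2: issue ADD r1<-Add2 // r0:6,r1:Add2,r2:9,r3:2,r4:Add1,r5:3
cycle 3: issue MUL r2<-Mul1 // r0:6,r1:Add2,r2:Mul1,r3:2,r4:Add1,r5:3
cycle 4: CDB Add1=-6; issue SUB r3<-Add1 // r0:6,r1:Add2,r2:Mul1,r3:Add1,r4:-6,r5:3
cycle 5: issue MUL r3<-Mul2 // r0:6,r1:Add2,r2:Mul1,r3:Mul2,r4:-6,r5:3
cycle 6: stall // r0:6,r1:Add2,r2:Mul1,r3:Mul2,r4:-6,r5:3
cycle 7: CDB Add2=3; issue ADD r2<-Add2 // r0:6,r1:3,r2:Add2,r3:Mul2,r4:-6,r5:3
cycle 8: CDB Mul1=27; stall // r0:6,r1:3,r2:Add2,r3:Mul2,r4:-6,r5:3
cycle 9: stall // r0:6,r1:3,r2:Add2,r3:Mul2,r4:-6,r5:3
cycle 10: CDB Add1=3; issue ADD r0<-Add1 // r0:Add1,r1:3,r2:Add2,r3:Mul2,r4:-6,r5:3
cycle 11: CDB Add2=21; issue MUL r5<-Mul1 // r0:Add1,r1:3,r2:21,r3:Mul2,r4:-6,r5:Mul1
cycle 12: CDB Mul2=-18; issue MUL r3<-Mul2 // r0:Add1,r1:3,r2:21,r3:Mul2,r4:-6,r5:Mul1
cycle 13: CDB Add1=9 // r0:9,r1:3,r2:21,r3:Mul2,r4:-6,r5:Mul1
cycle 14: - // r0:9,r1:3,r2:21,r3:Mul2,r4:-6,r5:Mul1
cycle 15: - // r0:9,r1:3,r2:21,r3:Mul2,r4:-6,r5:Mul1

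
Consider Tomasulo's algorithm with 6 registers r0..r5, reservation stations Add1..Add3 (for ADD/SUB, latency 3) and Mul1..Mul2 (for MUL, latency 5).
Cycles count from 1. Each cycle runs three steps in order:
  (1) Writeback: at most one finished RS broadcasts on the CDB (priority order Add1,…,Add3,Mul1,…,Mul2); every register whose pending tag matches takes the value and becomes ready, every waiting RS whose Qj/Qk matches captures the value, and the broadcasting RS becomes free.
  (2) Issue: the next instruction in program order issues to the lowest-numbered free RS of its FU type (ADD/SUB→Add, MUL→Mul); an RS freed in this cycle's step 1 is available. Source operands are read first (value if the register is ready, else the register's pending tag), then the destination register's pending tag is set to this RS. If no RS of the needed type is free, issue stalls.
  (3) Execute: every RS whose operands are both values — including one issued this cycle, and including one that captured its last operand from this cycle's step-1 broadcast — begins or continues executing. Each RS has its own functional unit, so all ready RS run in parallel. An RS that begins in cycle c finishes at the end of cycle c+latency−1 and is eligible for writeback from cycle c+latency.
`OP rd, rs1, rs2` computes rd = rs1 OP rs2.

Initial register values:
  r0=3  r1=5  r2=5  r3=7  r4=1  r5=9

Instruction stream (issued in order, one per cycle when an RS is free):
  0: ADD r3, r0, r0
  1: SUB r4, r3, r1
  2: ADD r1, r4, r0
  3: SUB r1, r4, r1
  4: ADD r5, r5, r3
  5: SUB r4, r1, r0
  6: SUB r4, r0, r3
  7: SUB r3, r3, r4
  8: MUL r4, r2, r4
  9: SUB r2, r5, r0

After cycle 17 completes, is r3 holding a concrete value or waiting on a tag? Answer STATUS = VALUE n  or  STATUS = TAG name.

c1: issue ADD r3<-Add1 | r0:3,r1:5,r2:5,r3:Add1,r4:1,r5:9
c2: issue SUB r4<-Add2 | r0:3,r1:5,r2:5,r3:Add1,r4:Add2,r5:9
c3: issue ADD r1<-Add3 | r0:3,r1:Add3,r2:5,r3:Add1,r4:Add2,r5:9
c4: CDB Add1=6; issue SUB r1<-Add1 | r0:3,r1:Add1,r2:5,r3:6,r4:Add2,r5:9
c5: stall | r0:3,r1:Add1,r2:5,r3:6,r4:Add2,r5:9
c6: stall | r0:3,r1:Add1,r2:5,r3:6,r4:Add2,r5:9
c7: CDB Add2=1; issue ADD r5<-Add2 | r0:3,r1:Add1,r2:5,r3:6,r4:1,r5:Add2
c8: stall | r0:3,r1:Add1,r2:5,r3:6,r4:1,r5:Add2
c9: stall | r0:3,r1:Add1,r2:5,r3:6,r4:1,r5:Add2
c10: CDB Add2=15; issue SUB r4<-Add2 | r0:3,r1:Add1,r2:5,r3:6,r4:Add2,r5:15
c11: CDB Add3=4; issue SUB r4<-Add3 | r0:3,r1:Add1,r2:5,r3:6,r4:Add3,r5:15
c12: stall | r0:3,r1:Add1,r2:5,r3:6,r4:Add3,r5:15
c13: stall | r0:3,r1:Add1,r2:5,r3:6,r4:Add3,r5:15
c14: CDB Add1=-3; issue SUB r3<-Add1 | r0:3,r1:-3,r2:5,r3:Add1,r4:Add3,r5:15
c15: CDB Add3=-3; issue MUL r4<-Mul1 | r0:3,r1:-3,r2:5,r3:Add1,r4:Mul1,r5:15
c16: issue SUB r2<-Add3 | r0:3,r1:-3,r2:Add3,r3:Add1,r4:Mul1,r5:15
c17: CDB Add2=-6 | r0:3,r1:-3,r2:Add3,r3:Add1,r4:Mul1,r5:15

STATUS = TAG Add1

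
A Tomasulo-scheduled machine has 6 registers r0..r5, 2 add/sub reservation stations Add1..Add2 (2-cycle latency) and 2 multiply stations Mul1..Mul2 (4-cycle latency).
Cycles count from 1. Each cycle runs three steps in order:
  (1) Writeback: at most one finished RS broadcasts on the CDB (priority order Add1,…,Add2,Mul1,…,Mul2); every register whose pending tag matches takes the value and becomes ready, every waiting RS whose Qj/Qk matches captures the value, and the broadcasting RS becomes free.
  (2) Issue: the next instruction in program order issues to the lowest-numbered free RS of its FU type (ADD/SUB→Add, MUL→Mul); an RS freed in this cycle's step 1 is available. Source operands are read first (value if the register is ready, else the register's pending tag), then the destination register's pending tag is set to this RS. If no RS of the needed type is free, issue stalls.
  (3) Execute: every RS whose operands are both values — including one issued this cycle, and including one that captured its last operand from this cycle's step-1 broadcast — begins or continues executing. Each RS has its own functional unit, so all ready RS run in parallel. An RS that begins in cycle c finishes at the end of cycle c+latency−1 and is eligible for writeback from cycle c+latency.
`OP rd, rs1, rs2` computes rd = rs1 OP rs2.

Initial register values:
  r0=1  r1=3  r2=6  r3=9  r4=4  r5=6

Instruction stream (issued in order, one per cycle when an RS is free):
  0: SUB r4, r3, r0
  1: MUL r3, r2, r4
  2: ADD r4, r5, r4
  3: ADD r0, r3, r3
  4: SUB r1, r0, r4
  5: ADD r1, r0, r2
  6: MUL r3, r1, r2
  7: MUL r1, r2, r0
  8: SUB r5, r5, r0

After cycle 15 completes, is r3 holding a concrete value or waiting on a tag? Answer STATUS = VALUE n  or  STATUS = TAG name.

STATUS = TAG Mul1

cycle 1: issue SUB r4<-Add1 // r0:1,r1:3,r2:6,r3:9,r4:Add1,r5:6
cycle 2: issue MUL r3<-Mul1 // r0:1,r1:3,r2:6,r3:Mul1,r4:Add1,r5:6
cycle 3: CDB Add1=8; issue ADD r4<-Add1 // r0:1,r1:3,r2:6,r3:Mul1,r4:Add1,r5:6
cycle 4: issue ADD r0<-Add2 // r0:Add2,r1:3,r2:6,r3:Mul1,r4:Add1,r5:6
cycle 5: CDB Add1=14; issue SUB r1<-Add1 // r0:Add2,r1:Add1,r2:6,r3:Mul1,r4:14,r5:6
cycle 6: stall // r0:Add2,r1:Add1,r2:6,r3:Mul1,r4:14,r5:6
cycle 7: CDB Mul1=48; stall // r0:Add2,r1:Add1,r2:6,r3:48,r4:14,r5:6
cycle 8: stall // r0:Add2,r1:Add1,r2:6,r3:48,r4:14,r5:6
cycle 9: CDB Add2=96; issue ADD r1<-Add2 // r0:96,r1:Add2,r2:6,r3:48,r4:14,r5:6
cycle 10: issue MUL r3<-Mul1 // r0:96,r1:Add2,r2:6,r3:Mul1,r4:14,r5:6
cycle 11: CDB Add1=82; issue MUL r1<-Mul2 // r0:96,r1:Mul2,r2:6,r3:Mul1,r4:14,r5:6
cycle 12: CDB Add2=102; issue SUB r5<-Add1 // r0:96,r1:Mul2,r2:6,r3:Mul1,r4:14,r5:Add1
cycle 13: - // r0:96,r1:Mul2,r2:6,r3:Mul1,r4:14,r5:Add1
cycle 14: CDB Add1=-90 // r0:96,r1:Mul2,r2:6,r3:Mul1,r4:14,r5:-90
cycle 15: CDB Mul2=576 // r0:96,r1:576,r2:6,r3:Mul1,r4:14,r5:-90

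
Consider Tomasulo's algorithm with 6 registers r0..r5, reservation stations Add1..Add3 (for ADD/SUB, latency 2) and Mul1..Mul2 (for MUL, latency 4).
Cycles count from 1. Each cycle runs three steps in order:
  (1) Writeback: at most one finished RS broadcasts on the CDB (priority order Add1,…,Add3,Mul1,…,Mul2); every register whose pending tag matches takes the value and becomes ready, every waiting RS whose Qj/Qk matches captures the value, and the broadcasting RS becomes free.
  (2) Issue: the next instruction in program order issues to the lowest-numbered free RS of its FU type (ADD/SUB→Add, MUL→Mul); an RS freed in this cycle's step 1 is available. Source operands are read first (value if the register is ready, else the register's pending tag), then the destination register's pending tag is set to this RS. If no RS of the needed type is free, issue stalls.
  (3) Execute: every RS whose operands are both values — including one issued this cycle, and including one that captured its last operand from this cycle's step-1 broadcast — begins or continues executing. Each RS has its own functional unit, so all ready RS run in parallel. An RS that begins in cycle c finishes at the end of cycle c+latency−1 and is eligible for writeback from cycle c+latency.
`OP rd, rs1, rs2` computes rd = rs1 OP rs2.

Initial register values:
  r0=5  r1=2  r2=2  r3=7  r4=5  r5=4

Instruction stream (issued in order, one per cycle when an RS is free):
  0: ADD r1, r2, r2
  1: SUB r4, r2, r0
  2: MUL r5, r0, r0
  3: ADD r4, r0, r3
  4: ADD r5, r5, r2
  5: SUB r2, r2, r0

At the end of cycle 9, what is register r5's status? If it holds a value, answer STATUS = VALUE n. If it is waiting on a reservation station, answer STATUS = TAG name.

STATUS = VALUE 27

cycle 1: issue ADD r1<-Add1 // r0:5,r1:Add1,r2:2,r3:7,r4:5,r5:4
cycle 2: issue SUB r4<-Add2 // r0:5,r1:Add1,r2:2,r3:7,r4:Add2,r5:4
cycle 3: CDB Add1=4; issue MUL r5<-Mul1 // r0:5,r1:4,r2:2,r3:7,r4:Add2,r5:Mul1
cycle 4: CDB Add2=-3; issue ADD r4<-Add1 // r0:5,r1:4,r2:2,r3:7,r4:Add1,r5:Mul1
cycle 5: issue ADD r5<-Add2 // r0:5,r1:4,r2:2,r3:7,r4:Add1,r5:Add2
cycle 6: CDB Add1=12; issue SUB r2<-Add1 // r0:5,r1:4,r2:Add1,r3:7,r4:12,r5:Add2
cycle 7: CDB Mul1=25 // r0:5,r1:4,r2:Add1,r3:7,r4:12,r5:Add2
cycle 8: CDB Add1=-3 // r0:5,r1:4,r2:-3,r3:7,r4:12,r5:Add2
cycle 9: CDB Add2=27 // r0:5,r1:4,r2:-3,r3:7,r4:12,r5:27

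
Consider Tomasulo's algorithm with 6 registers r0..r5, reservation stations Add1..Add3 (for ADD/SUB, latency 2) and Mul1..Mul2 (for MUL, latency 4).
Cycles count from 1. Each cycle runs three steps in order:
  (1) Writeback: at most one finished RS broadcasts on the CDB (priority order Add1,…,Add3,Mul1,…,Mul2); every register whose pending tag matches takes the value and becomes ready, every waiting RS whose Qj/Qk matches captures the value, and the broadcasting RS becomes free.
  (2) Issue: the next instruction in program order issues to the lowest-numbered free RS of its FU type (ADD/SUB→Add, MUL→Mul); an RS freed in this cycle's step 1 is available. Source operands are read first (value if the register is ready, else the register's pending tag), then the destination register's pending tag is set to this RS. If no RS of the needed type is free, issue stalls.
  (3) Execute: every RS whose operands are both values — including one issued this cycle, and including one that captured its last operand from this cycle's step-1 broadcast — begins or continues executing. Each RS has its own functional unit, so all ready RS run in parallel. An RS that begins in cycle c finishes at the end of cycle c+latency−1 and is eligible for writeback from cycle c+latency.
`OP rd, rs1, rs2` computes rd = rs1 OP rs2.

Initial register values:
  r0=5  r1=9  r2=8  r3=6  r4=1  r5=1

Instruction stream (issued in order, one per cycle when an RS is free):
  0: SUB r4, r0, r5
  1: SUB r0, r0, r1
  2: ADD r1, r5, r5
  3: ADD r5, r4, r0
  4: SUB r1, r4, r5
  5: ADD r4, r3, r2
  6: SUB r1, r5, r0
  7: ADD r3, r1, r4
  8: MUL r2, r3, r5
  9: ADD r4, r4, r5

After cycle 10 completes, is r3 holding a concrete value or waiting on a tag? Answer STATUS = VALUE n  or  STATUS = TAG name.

  c1: issue SUB r4<-Add1  regs: r0:5,r1:9,r2:8,r3:6,r4:Add1,r5:1
  c2: issue SUB r0<-Add2  regs: r0:Add2,r1:9,r2:8,r3:6,r4:Add1,r5:1
  c3: CDB Add1=4; issue ADD r1<-Add1  regs: r0:Add2,r1:Add1,r2:8,r3:6,r4:4,r5:1
  c4: CDB Add2=-4; issue ADD r5<-Add2  regs: r0:-4,r1:Add1,r2:8,r3:6,r4:4,r5:Add2
  c5: CDB Add1=2; issue SUB r1<-Add1  regs: r0:-4,r1:Add1,r2:8,r3:6,r4:4,r5:Add2
  c6: CDB Add2=0; issue ADD r4<-Add2  regs: r0:-4,r1:Add1,r2:8,r3:6,r4:Add2,r5:0
  c7: issue SUB r1<-Add3  regs: r0:-4,r1:Add3,r2:8,r3:6,r4:Add2,r5:0
  c8: CDB Add1=4; issue ADD r3<-Add1  regs: r0:-4,r1:Add3,r2:8,r3:Add1,r4:Add2,r5:0
  c9: CDB Add2=14; issue MUL r2<-Mul1  regs: r0:-4,r1:Add3,r2:Mul1,r3:Add1,r4:14,r5:0
  c10: CDB Add3=4; issue ADD r4<-Add2  regs: r0:-4,r1:4,r2:Mul1,r3:Add1,r4:Add2,r5:0

STATUS = TAG Add1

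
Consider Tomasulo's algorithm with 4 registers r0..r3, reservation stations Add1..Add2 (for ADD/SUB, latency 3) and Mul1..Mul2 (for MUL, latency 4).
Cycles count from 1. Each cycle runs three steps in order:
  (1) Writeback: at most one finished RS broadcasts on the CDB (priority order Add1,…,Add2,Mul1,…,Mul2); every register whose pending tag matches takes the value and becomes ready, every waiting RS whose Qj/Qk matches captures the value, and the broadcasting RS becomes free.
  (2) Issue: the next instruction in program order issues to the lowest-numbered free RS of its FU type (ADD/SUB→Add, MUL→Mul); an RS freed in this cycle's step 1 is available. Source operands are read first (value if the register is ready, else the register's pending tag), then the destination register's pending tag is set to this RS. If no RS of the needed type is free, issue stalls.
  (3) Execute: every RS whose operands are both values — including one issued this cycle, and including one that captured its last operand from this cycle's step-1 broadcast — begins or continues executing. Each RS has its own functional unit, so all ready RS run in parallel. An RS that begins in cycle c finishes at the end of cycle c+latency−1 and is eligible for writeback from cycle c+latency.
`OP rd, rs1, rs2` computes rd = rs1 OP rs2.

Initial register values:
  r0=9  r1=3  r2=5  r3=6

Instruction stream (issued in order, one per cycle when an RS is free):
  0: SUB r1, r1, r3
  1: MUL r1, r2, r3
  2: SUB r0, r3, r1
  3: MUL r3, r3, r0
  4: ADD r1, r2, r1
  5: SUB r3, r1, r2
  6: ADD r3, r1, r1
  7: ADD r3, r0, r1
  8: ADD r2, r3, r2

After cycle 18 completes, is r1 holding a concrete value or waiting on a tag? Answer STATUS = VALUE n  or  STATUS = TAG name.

STATUS = VALUE 35

  c1: issue SUB r1<-Add1  regs: r0:9,r1:Add1,r2:5,r3:6
  c2: issue MUL r1<-Mul1  regs: r0:9,r1:Mul1,r2:5,r3:6
  c3: issue SUB r0<-Add2  regs: r0:Add2,r1:Mul1,r2:5,r3:6
  c4: CDB Add1=-3; issue MUL r3<-Mul2  regs: r0:Add2,r1:Mul1,r2:5,r3:Mul2
  c5: issue ADD r1<-Add1  regs: r0:Add2,r1:Add1,r2:5,r3:Mul2
  c6: CDB Mul1=30; stall  regs: r0:Add2,r1:Add1,r2:5,r3:Mul2
  c7: stall  regs: r0:Add2,r1:Add1,r2:5,r3:Mul2
  c8: stall  regs: r0:Add2,r1:Add1,r2:5,r3:Mul2
  c9: CDB Add1=35; issue SUB r3<-Add1  regs: r0:Add2,r1:35,r2:5,r3:Add1
  c10: CDB Add2=-24; issue ADD r3<-Add2  regs: r0:-24,r1:35,r2:5,r3:Add2
  c11: stall  regs: r0:-24,r1:35,r2:5,r3:Add2
  c12: CDB Add1=30; issue ADD r3<-Add1  regs: r0:-24,r1:35,r2:5,r3:Add1
  c13: CDB Add2=70; issue ADD r2<-Add2  regs: r0:-24,r1:35,r2:Add2,r3:Add1
  c14: CDB Mul2=-144  regs: r0:-24,r1:35,r2:Add2,r3:Add1
  c15: CDB Add1=11  regs: r0:-24,r1:35,r2:Add2,r3:11
  c16: -  regs: r0:-24,r1:35,r2:Add2,r3:11
  c17: -  regs: r0:-24,r1:35,r2:Add2,r3:11
  c18: CDB Add2=16  regs: r0:-24,r1:35,r2:16,r3:11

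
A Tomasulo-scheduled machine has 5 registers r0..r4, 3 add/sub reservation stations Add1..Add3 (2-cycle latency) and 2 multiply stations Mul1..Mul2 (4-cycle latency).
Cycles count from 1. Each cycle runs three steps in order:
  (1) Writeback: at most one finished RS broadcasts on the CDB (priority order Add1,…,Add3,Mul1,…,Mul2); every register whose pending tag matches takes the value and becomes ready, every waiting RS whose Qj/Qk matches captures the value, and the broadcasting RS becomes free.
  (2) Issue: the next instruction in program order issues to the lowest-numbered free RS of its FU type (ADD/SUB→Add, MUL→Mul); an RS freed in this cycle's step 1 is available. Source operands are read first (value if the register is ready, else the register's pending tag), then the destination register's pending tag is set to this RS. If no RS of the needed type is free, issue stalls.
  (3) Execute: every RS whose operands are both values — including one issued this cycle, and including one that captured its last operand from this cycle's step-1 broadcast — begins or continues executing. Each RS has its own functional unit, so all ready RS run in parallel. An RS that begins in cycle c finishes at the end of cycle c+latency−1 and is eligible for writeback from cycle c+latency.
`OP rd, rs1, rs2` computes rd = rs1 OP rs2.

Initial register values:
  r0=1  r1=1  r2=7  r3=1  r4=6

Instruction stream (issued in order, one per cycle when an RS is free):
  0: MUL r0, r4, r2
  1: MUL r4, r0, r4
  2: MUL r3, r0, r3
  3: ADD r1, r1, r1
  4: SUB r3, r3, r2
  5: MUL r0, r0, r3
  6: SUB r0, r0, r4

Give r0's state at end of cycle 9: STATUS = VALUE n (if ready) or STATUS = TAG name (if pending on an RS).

STATUS = TAG Mul1

cycle 1: issue MUL r0<-Mul1 // r0:Mul1,r1:1,r2:7,r3:1,r4:6
cycle 2: issue MUL r4<-Mul2 // r0:Mul1,r1:1,r2:7,r3:1,r4:Mul2
cycle 3: stall // r0:Mul1,r1:1,r2:7,r3:1,r4:Mul2
cycle 4: stall // r0:Mul1,r1:1,r2:7,r3:1,r4:Mul2
cycle 5: CDB Mul1=42; issue MUL r3<-Mul1 // r0:42,r1:1,r2:7,r3:Mul1,r4:Mul2
cycle 6: issue ADD r1<-Add1 // r0:42,r1:Add1,r2:7,r3:Mul1,r4:Mul2
cycle 7: issue SUB r3<-Add2 // r0:42,r1:Add1,r2:7,r3:Add2,r4:Mul2
cycle 8: CDB Add1=2; stall // r0:42,r1:2,r2:7,r3:Add2,r4:Mul2
cycle 9: CDB Mul1=42; issue MUL r0<-Mul1 // r0:Mul1,r1:2,r2:7,r3:Add2,r4:Mul2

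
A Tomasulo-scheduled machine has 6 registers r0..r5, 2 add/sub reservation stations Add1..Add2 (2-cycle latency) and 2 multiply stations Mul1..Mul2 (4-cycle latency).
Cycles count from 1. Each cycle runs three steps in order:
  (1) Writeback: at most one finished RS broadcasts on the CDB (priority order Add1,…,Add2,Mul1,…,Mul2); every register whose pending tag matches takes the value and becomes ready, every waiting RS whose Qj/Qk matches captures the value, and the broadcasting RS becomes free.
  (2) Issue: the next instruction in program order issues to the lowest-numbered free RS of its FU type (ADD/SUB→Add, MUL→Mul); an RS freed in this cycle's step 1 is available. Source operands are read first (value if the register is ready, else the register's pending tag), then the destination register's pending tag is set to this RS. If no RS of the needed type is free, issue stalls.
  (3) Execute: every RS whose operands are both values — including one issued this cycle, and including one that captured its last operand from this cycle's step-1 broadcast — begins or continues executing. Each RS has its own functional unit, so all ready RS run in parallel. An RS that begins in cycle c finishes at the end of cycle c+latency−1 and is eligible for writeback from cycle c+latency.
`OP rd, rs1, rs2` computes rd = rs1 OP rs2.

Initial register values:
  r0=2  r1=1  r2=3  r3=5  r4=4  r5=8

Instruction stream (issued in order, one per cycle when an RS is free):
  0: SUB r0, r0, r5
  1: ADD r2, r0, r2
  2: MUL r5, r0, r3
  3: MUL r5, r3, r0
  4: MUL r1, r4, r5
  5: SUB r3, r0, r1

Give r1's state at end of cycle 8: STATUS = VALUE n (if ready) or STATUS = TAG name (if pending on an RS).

STATUS = TAG Mul1

cycle 1: issue SUB r0<-Add1 // r0:Add1,r1:1,r2:3,r3:5,r4:4,r5:8
cycle 2: issue ADD r2<-Add2 // r0:Add1,r1:1,r2:Add2,r3:5,r4:4,r5:8
cycle 3: CDB Add1=-6; issue MUL r5<-Mul1 // r0:-6,r1:1,r2:Add2,r3:5,r4:4,r5:Mul1
cycle 4: issue MUL r5<-Mul2 // r0:-6,r1:1,r2:Add2,r3:5,r4:4,r5:Mul2
cycle 5: CDB Add2=-3; stall // r0:-6,r1:1,r2:-3,r3:5,r4:4,r5:Mul2
cycle 6: stall // r0:-6,r1:1,r2:-3,r3:5,r4:4,r5:Mul2
cycle 7: CDB Mul1=-30; issue MUL r1<-Mul1 // r0:-6,r1:Mul1,r2:-3,r3:5,r4:4,r5:Mul2
cycle 8: CDB Mul2=-30; issue SUB r3<-Add1 // r0:-6,r1:Mul1,r2:-3,r3:Add1,r4:4,r5:-30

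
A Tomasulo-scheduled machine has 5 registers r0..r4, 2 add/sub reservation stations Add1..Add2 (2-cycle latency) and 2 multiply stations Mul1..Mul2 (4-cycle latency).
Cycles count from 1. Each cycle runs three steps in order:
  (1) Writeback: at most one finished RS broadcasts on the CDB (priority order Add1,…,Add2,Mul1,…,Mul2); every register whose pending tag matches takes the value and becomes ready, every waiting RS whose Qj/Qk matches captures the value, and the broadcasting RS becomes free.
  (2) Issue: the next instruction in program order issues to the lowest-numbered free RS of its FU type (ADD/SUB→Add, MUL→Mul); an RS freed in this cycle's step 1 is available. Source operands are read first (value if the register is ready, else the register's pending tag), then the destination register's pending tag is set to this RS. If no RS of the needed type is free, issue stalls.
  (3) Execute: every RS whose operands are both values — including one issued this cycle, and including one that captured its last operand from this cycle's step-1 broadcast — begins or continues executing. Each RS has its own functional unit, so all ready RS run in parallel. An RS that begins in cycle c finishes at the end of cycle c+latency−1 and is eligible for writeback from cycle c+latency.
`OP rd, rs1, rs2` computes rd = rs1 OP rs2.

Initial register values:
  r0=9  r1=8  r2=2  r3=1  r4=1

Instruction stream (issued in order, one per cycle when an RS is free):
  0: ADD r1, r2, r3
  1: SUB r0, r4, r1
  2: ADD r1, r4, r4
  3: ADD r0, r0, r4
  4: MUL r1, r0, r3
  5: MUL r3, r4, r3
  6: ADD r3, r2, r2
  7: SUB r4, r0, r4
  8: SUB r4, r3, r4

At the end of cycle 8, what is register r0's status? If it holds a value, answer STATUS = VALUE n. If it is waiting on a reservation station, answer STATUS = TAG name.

c1: issue ADD r1<-Add1 | r0:9,r1:Add1,r2:2,r3:1,r4:1
c2: issue SUB r0<-Add2 | r0:Add2,r1:Add1,r2:2,r3:1,r4:1
c3: CDB Add1=3; issue ADD r1<-Add1 | r0:Add2,r1:Add1,r2:2,r3:1,r4:1
c4: stall | r0:Add2,r1:Add1,r2:2,r3:1,r4:1
c5: CDB Add1=2; issue ADD r0<-Add1 | r0:Add1,r1:2,r2:2,r3:1,r4:1
c6: CDB Add2=-2; issue MUL r1<-Mul1 | r0:Add1,r1:Mul1,r2:2,r3:1,r4:1
c7: issue MUL r3<-Mul2 | r0:Add1,r1:Mul1,r2:2,r3:Mul2,r4:1
c8: CDB Add1=-1; issue ADD r3<-Add1 | r0:-1,r1:Mul1,r2:2,r3:Add1,r4:1

STATUS = VALUE -1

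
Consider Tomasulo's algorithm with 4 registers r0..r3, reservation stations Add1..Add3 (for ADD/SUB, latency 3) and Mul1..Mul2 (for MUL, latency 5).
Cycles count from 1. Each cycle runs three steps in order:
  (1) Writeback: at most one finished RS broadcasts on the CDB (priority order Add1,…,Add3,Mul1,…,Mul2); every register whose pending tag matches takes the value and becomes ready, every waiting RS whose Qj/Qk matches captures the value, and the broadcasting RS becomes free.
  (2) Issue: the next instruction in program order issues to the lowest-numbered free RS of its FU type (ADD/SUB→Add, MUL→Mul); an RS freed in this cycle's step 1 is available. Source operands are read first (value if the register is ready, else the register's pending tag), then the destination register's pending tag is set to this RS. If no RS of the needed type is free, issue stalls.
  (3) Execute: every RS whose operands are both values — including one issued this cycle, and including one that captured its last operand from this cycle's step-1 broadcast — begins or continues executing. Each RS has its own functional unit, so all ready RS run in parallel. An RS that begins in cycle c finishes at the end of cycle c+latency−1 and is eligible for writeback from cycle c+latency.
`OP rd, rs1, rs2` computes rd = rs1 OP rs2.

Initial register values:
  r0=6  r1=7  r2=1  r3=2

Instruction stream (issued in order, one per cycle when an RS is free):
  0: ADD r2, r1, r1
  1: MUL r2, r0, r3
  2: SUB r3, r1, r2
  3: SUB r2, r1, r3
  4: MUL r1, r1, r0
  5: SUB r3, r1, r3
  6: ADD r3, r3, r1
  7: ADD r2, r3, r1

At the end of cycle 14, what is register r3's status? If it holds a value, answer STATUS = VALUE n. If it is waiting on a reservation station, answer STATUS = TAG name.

cycle 1: issue ADD r2<-Add1 // r0:6,r1:7,r2:Add1,r3:2
cycle 2: issue MUL r2<-Mul1 // r0:6,r1:7,r2:Mul1,r3:2
cycle 3: issue SUB r3<-Add2 // r0:6,r1:7,r2:Mul1,r3:Add2
cycle 4: CDB Add1=14; issue SUB r2<-Add1 // r0:6,r1:7,r2:Add1,r3:Add2
cycle 5: issue MUL r1<-Mul2 // r0:6,r1:Mul2,r2:Add1,r3:Add2
cycle 6: issue SUB r3<-Add3 // r0:6,r1:Mul2,r2:Add1,r3:Add3
cycle 7: CDB Mul1=12; stall // r0:6,r1:Mul2,r2:Add1,r3:Add3
cycle 8: stall // r0:6,r1:Mul2,r2:Add1,r3:Add3
cycle 9: stall // r0:6,r1:Mul2,r2:Add1,r3:Add3
cycle 10: CDB Add2=-5; issue ADD r3<-Add2 // r0:6,r1:Mul2,r2:Add1,r3:Add2
cycle 11: CDB Mul2=42; stall // r0:6,r1:42,r2:Add1,r3:Add2
cycle 12: stall // r0:6,r1:42,r2:Add1,r3:Add2
cycle 13: CDB Add1=12; issue ADD r2<-Add1 // r0:6,r1:42,r2:Add1,r3:Add2
cycle 14: CDB Add3=47 // r0:6,r1:42,r2:Add1,r3:Add2

STATUS = TAG Add2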